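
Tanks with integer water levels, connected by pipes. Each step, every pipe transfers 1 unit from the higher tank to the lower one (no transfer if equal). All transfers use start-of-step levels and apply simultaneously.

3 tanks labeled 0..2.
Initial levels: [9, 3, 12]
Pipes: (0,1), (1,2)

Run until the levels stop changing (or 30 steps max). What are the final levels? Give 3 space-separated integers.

Answer: 8 8 8

Derivation:
Step 1: flows [0->1,2->1] -> levels [8 5 11]
Step 2: flows [0->1,2->1] -> levels [7 7 10]
Step 3: flows [0=1,2->1] -> levels [7 8 9]
Step 4: flows [1->0,2->1] -> levels [8 8 8]
Step 5: flows [0=1,1=2] -> levels [8 8 8]
  -> stable (no change)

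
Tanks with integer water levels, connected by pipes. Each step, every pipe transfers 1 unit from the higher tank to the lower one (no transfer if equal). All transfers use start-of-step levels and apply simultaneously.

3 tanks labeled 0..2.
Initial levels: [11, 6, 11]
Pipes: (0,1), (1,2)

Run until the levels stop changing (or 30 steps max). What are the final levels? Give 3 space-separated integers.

Answer: 9 10 9

Derivation:
Step 1: flows [0->1,2->1] -> levels [10 8 10]
Step 2: flows [0->1,2->1] -> levels [9 10 9]
Step 3: flows [1->0,1->2] -> levels [10 8 10]
  -> period-2 cycle: step 3 state = step 1 state; never stabilizes
  -> state at step 30: (30-1) mod 2 = 1, same as step 2 -> [9 10 9]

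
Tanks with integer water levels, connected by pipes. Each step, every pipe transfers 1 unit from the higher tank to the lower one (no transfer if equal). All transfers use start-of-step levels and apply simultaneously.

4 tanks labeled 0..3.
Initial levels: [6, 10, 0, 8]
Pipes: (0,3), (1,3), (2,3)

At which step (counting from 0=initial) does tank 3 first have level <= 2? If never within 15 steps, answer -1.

Step 1: flows [3->0,1->3,3->2] -> levels [7 9 1 7]
Step 2: flows [0=3,1->3,3->2] -> levels [7 8 2 7]
Step 3: flows [0=3,1->3,3->2] -> levels [7 7 3 7]
Step 4: flows [0=3,1=3,3->2] -> levels [7 7 4 6]
Step 5: flows [0->3,1->3,3->2] -> levels [6 6 5 7]
Step 6: flows [3->0,3->1,3->2] -> levels [7 7 6 4]
Step 7: flows [0->3,1->3,2->3] -> levels [6 6 5 7]
  -> period-2 cycle (repeats step 5); tank 3 never drops to <=2
Tank 3 never reaches <=2 within 15 steps

Answer: -1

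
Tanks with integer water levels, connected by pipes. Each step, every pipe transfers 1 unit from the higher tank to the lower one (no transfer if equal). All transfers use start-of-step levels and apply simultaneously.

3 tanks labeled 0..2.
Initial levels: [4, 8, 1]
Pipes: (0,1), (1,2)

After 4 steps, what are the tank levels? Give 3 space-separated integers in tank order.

Step 1: flows [1->0,1->2] -> levels [5 6 2]
Step 2: flows [1->0,1->2] -> levels [6 4 3]
Step 3: flows [0->1,1->2] -> levels [5 4 4]
Step 4: flows [0->1,1=2] -> levels [4 5 4]

Answer: 4 5 4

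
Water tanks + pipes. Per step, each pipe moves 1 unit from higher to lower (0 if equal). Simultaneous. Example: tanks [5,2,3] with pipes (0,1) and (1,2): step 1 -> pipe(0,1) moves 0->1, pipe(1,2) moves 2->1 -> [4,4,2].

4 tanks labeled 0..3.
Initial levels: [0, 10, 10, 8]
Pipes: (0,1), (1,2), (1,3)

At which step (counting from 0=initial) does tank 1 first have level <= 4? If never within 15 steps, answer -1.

Answer: -1

Derivation:
Step 1: flows [1->0,1=2,1->3] -> levels [1 8 10 9]
Step 2: flows [1->0,2->1,3->1] -> levels [2 9 9 8]
Step 3: flows [1->0,1=2,1->3] -> levels [3 7 9 9]
Step 4: flows [1->0,2->1,3->1] -> levels [4 8 8 8]
Step 5: flows [1->0,1=2,1=3] -> levels [5 7 8 8]
Step 6: flows [1->0,2->1,3->1] -> levels [6 8 7 7]
Step 7: flows [1->0,1->2,1->3] -> levels [7 5 8 8]
Step 8: flows [0->1,2->1,3->1] -> levels [6 8 7 7]
  -> period-2 cycle (repeats step 6); tank 1 never drops to <=4
Tank 1 never reaches <=4 within 15 steps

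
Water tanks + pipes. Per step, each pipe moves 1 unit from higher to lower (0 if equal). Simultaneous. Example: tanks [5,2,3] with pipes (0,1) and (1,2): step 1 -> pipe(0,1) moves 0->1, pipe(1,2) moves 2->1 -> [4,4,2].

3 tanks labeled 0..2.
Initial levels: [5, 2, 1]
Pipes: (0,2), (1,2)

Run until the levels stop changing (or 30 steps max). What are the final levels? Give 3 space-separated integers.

Answer: 2 2 4

Derivation:
Step 1: flows [0->2,1->2] -> levels [4 1 3]
Step 2: flows [0->2,2->1] -> levels [3 2 3]
Step 3: flows [0=2,2->1] -> levels [3 3 2]
Step 4: flows [0->2,1->2] -> levels [2 2 4]
Step 5: flows [2->0,2->1] -> levels [3 3 2]
  -> period-2 cycle: step 5 state = step 3 state; never stabilizes
  -> state at step 30: (30-3) mod 2 = 1, same as step 4 -> [2 2 4]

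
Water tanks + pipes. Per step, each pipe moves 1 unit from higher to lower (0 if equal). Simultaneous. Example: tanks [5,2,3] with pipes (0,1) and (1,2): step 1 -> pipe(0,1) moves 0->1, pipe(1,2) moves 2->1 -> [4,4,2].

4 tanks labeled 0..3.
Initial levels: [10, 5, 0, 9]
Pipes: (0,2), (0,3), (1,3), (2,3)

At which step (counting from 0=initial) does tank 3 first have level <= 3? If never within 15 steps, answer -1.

Step 1: flows [0->2,0->3,3->1,3->2] -> levels [8 6 2 8]
Step 2: flows [0->2,0=3,3->1,3->2] -> levels [7 7 4 6]
Step 3: flows [0->2,0->3,1->3,3->2] -> levels [5 6 6 7]
Step 4: flows [2->0,3->0,3->1,3->2] -> levels [7 7 6 4]
Step 5: flows [0->2,0->3,1->3,2->3] -> levels [5 6 6 7]
  -> period-2 cycle (repeats step 3); tank 3 never drops to <=3
Tank 3 never reaches <=3 within 15 steps

Answer: -1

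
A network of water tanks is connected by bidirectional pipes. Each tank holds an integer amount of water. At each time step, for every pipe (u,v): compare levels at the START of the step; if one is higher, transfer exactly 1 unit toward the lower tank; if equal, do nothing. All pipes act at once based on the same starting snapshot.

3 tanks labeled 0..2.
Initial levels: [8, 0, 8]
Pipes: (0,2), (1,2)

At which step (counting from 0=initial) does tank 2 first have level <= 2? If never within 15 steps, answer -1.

Step 1: flows [0=2,2->1] -> levels [8 1 7]
Step 2: flows [0->2,2->1] -> levels [7 2 7]
Step 3: flows [0=2,2->1] -> levels [7 3 6]
Step 4: flows [0->2,2->1] -> levels [6 4 6]
Step 5: flows [0=2,2->1] -> levels [6 5 5]
Step 6: flows [0->2,1=2] -> levels [5 5 6]
Step 7: flows [2->0,2->1] -> levels [6 6 4]
Step 8: flows [0->2,1->2] -> levels [5 5 6]
  -> period-2 cycle (repeats step 6); tank 2 never drops to <=2
Tank 2 never reaches <=2 within 15 steps

Answer: -1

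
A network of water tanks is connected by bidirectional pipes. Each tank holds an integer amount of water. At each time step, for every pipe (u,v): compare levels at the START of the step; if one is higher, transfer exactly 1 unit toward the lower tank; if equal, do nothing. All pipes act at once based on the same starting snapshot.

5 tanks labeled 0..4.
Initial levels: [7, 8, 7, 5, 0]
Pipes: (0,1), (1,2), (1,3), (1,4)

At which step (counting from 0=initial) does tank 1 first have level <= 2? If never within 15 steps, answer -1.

Answer: -1

Derivation:
Step 1: flows [1->0,1->2,1->3,1->4] -> levels [8 4 8 6 1]
Step 2: flows [0->1,2->1,3->1,1->4] -> levels [7 6 7 5 2]
Step 3: flows [0->1,2->1,1->3,1->4] -> levels [6 6 6 6 3]
Step 4: flows [0=1,1=2,1=3,1->4] -> levels [6 5 6 6 4]
Step 5: flows [0->1,2->1,3->1,1->4] -> levels [5 7 5 5 5]
Step 6: flows [1->0,1->2,1->3,1->4] -> levels [6 3 6 6 6]
Step 7: flows [0->1,2->1,3->1,4->1] -> levels [5 7 5 5 5]
  -> period-2 cycle (repeats step 5); tank 1 never drops to <=2
Tank 1 never reaches <=2 within 15 steps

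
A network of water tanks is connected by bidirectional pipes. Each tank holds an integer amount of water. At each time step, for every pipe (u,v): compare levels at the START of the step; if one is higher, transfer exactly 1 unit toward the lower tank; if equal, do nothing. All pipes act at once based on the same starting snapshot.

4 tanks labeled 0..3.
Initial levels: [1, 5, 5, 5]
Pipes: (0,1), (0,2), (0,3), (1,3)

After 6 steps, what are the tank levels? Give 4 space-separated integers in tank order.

Step 1: flows [1->0,2->0,3->0,1=3] -> levels [4 4 4 4]
Step 2: flows [0=1,0=2,0=3,1=3] -> levels [4 4 4 4]
  -> stable; steps 3..6 unchanged -> [4 4 4 4]

Answer: 4 4 4 4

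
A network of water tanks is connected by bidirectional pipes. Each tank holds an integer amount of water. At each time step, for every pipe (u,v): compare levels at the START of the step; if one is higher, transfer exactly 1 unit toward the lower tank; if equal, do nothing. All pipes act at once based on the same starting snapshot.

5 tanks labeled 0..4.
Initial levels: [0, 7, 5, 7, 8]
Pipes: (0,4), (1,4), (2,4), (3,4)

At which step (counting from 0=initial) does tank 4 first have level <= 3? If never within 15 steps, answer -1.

Step 1: flows [4->0,4->1,4->2,4->3] -> levels [1 8 6 8 4]
Step 2: flows [4->0,1->4,2->4,3->4] -> levels [2 7 5 7 6]
Step 3: flows [4->0,1->4,4->2,3->4] -> levels [3 6 6 6 6]
Step 4: flows [4->0,1=4,2=4,3=4] -> levels [4 6 6 6 5]
Step 5: flows [4->0,1->4,2->4,3->4] -> levels [5 5 5 5 7]
Step 6: flows [4->0,4->1,4->2,4->3] -> levels [6 6 6 6 3]
Tank 4 first reaches <=3 at step 6

Answer: 6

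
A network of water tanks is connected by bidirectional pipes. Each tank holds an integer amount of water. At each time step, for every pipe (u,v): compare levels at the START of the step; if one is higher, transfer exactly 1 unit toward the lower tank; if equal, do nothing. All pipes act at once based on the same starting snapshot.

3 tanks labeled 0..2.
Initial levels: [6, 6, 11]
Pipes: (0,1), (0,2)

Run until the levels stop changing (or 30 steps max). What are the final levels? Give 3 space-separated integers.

Answer: 7 8 8

Derivation:
Step 1: flows [0=1,2->0] -> levels [7 6 10]
Step 2: flows [0->1,2->0] -> levels [7 7 9]
Step 3: flows [0=1,2->0] -> levels [8 7 8]
Step 4: flows [0->1,0=2] -> levels [7 8 8]
Step 5: flows [1->0,2->0] -> levels [9 7 7]
Step 6: flows [0->1,0->2] -> levels [7 8 8]
  -> period-2 cycle: step 6 state = step 4 state; never stabilizes
  -> state at step 30: (30-4) mod 2 = 0, same as step 4 -> [7 8 8]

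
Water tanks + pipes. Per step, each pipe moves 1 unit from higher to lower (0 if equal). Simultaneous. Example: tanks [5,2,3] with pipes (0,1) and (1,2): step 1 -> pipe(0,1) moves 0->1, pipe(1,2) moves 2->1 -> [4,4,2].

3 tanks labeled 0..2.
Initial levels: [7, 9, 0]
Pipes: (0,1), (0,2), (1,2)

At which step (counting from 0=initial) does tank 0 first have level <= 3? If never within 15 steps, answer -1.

Answer: -1

Derivation:
Step 1: flows [1->0,0->2,1->2] -> levels [7 7 2]
Step 2: flows [0=1,0->2,1->2] -> levels [6 6 4]
Step 3: flows [0=1,0->2,1->2] -> levels [5 5 6]
Step 4: flows [0=1,2->0,2->1] -> levels [6 6 4]
  -> period-2 cycle (repeats step 2); tank 0 never drops to <=3
Tank 0 never reaches <=3 within 15 steps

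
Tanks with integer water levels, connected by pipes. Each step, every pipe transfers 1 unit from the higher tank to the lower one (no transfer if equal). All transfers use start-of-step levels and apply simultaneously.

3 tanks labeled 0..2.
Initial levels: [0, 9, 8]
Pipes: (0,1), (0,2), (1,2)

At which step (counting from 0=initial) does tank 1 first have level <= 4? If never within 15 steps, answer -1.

Answer: -1

Derivation:
Step 1: flows [1->0,2->0,1->2] -> levels [2 7 8]
Step 2: flows [1->0,2->0,2->1] -> levels [4 7 6]
Step 3: flows [1->0,2->0,1->2] -> levels [6 5 6]
Step 4: flows [0->1,0=2,2->1] -> levels [5 7 5]
Step 5: flows [1->0,0=2,1->2] -> levels [6 5 6]
  -> period-2 cycle (repeats step 3); tank 1 never drops to <=4
Tank 1 never reaches <=4 within 15 steps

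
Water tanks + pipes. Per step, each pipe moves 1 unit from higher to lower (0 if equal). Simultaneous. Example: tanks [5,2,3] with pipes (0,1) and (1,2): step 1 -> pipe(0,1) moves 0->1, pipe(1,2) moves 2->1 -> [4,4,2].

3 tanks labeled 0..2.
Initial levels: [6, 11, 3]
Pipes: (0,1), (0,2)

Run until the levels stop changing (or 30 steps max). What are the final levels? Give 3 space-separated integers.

Answer: 8 6 6

Derivation:
Step 1: flows [1->0,0->2] -> levels [6 10 4]
Step 2: flows [1->0,0->2] -> levels [6 9 5]
Step 3: flows [1->0,0->2] -> levels [6 8 6]
Step 4: flows [1->0,0=2] -> levels [7 7 6]
Step 5: flows [0=1,0->2] -> levels [6 7 7]
Step 6: flows [1->0,2->0] -> levels [8 6 6]
Step 7: flows [0->1,0->2] -> levels [6 7 7]
  -> period-2 cycle: step 7 state = step 5 state; never stabilizes
  -> state at step 30: (30-5) mod 2 = 1, same as step 6 -> [8 6 6]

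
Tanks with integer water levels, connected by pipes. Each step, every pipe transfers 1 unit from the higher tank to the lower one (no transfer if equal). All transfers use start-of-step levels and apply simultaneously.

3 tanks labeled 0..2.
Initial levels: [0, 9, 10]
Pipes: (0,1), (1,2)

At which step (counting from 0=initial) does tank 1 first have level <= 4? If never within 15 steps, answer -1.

Answer: -1

Derivation:
Step 1: flows [1->0,2->1] -> levels [1 9 9]
Step 2: flows [1->0,1=2] -> levels [2 8 9]
Step 3: flows [1->0,2->1] -> levels [3 8 8]
Step 4: flows [1->0,1=2] -> levels [4 7 8]
Step 5: flows [1->0,2->1] -> levels [5 7 7]
Step 6: flows [1->0,1=2] -> levels [6 6 7]
Step 7: flows [0=1,2->1] -> levels [6 7 6]
Step 8: flows [1->0,1->2] -> levels [7 5 7]
Step 9: flows [0->1,2->1] -> levels [6 7 6]
  -> period-2 cycle (repeats step 7); tank 1 never drops to <=4
Tank 1 never reaches <=4 within 15 steps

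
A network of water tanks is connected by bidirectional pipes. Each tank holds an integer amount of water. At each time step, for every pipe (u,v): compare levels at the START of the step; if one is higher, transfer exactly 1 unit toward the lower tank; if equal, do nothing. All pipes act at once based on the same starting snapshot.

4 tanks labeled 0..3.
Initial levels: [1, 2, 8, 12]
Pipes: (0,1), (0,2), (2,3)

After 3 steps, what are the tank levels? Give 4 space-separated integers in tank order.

Step 1: flows [1->0,2->0,3->2] -> levels [3 1 8 11]
Step 2: flows [0->1,2->0,3->2] -> levels [3 2 8 10]
Step 3: flows [0->1,2->0,3->2] -> levels [3 3 8 9]

Answer: 3 3 8 9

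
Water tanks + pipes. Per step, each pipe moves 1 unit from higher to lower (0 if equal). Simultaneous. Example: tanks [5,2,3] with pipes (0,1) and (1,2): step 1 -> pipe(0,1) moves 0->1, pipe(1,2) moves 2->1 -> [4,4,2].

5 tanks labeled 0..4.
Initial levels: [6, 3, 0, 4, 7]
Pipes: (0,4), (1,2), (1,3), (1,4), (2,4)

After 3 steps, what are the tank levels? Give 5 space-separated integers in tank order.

Step 1: flows [4->0,1->2,3->1,4->1,4->2] -> levels [7 4 2 3 4]
Step 2: flows [0->4,1->2,1->3,1=4,4->2] -> levels [6 2 4 4 4]
Step 3: flows [0->4,2->1,3->1,4->1,2=4] -> levels [5 5 3 3 4]

Answer: 5 5 3 3 4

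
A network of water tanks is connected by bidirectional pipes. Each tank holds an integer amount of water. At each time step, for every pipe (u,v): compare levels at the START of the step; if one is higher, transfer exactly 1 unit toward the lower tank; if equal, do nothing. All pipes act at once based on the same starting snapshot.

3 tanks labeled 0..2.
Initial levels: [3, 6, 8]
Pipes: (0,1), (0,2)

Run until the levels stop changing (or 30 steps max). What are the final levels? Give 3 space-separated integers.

Answer: 7 5 5

Derivation:
Step 1: flows [1->0,2->0] -> levels [5 5 7]
Step 2: flows [0=1,2->0] -> levels [6 5 6]
Step 3: flows [0->1,0=2] -> levels [5 6 6]
Step 4: flows [1->0,2->0] -> levels [7 5 5]
Step 5: flows [0->1,0->2] -> levels [5 6 6]
  -> period-2 cycle: step 5 state = step 3 state; never stabilizes
  -> state at step 30: (30-3) mod 2 = 1, same as step 4 -> [7 5 5]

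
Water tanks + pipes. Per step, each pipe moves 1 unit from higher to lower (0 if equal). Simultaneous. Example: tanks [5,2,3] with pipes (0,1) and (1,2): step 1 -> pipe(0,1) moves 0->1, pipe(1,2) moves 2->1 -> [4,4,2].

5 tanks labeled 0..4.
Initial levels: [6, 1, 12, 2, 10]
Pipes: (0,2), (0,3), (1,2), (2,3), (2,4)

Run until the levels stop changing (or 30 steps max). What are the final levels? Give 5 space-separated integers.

Step 1: flows [2->0,0->3,2->1,2->3,2->4] -> levels [6 2 8 4 11]
Step 2: flows [2->0,0->3,2->1,2->3,4->2] -> levels [6 3 6 6 10]
Step 3: flows [0=2,0=3,2->1,2=3,4->2] -> levels [6 4 6 6 9]
Step 4: flows [0=2,0=3,2->1,2=3,4->2] -> levels [6 5 6 6 8]
Step 5: flows [0=2,0=3,2->1,2=3,4->2] -> levels [6 6 6 6 7]
Step 6: flows [0=2,0=3,1=2,2=3,4->2] -> levels [6 6 7 6 6]
Step 7: flows [2->0,0=3,2->1,2->3,2->4] -> levels [7 7 3 7 7]
Step 8: flows [0->2,0=3,1->2,3->2,4->2] -> levels [6 6 7 6 6]
  -> period-2 cycle: step 8 state = step 6 state; never stabilizes
  -> state at step 30: (30-6) mod 2 = 0, same as step 6 -> [6 6 7 6 6]

Answer: 6 6 7 6 6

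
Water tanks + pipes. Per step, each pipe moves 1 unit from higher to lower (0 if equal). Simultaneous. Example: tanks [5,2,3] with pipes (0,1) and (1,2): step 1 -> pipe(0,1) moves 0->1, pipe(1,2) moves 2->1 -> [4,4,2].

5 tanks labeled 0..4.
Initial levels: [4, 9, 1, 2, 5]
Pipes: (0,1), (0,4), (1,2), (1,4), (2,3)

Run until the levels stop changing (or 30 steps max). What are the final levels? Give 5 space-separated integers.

Step 1: flows [1->0,4->0,1->2,1->4,3->2] -> levels [6 6 3 1 5]
Step 2: flows [0=1,0->4,1->2,1->4,2->3] -> levels [5 4 3 2 7]
Step 3: flows [0->1,4->0,1->2,4->1,2->3] -> levels [5 5 3 3 5]
Step 4: flows [0=1,0=4,1->2,1=4,2=3] -> levels [5 4 4 3 5]
Step 5: flows [0->1,0=4,1=2,4->1,2->3] -> levels [4 6 3 4 4]
Step 6: flows [1->0,0=4,1->2,1->4,3->2] -> levels [5 3 5 3 5]
Step 7: flows [0->1,0=4,2->1,4->1,2->3] -> levels [4 6 3 4 4]
  -> period-2 cycle: step 7 state = step 5 state; never stabilizes
  -> state at step 30: (30-5) mod 2 = 1, same as step 6 -> [5 3 5 3 5]

Answer: 5 3 5 3 5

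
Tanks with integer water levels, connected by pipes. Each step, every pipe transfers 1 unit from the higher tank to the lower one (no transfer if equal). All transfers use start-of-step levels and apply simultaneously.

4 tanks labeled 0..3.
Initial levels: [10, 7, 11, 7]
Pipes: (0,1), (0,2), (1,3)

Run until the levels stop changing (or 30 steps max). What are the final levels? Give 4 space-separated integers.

Answer: 10 8 8 9

Derivation:
Step 1: flows [0->1,2->0,1=3] -> levels [10 8 10 7]
Step 2: flows [0->1,0=2,1->3] -> levels [9 8 10 8]
Step 3: flows [0->1,2->0,1=3] -> levels [9 9 9 8]
Step 4: flows [0=1,0=2,1->3] -> levels [9 8 9 9]
Step 5: flows [0->1,0=2,3->1] -> levels [8 10 9 8]
Step 6: flows [1->0,2->0,1->3] -> levels [10 8 8 9]
Step 7: flows [0->1,0->2,3->1] -> levels [8 10 9 8]
  -> period-2 cycle: step 7 state = step 5 state; never stabilizes
  -> state at step 30: (30-5) mod 2 = 1, same as step 6 -> [10 8 8 9]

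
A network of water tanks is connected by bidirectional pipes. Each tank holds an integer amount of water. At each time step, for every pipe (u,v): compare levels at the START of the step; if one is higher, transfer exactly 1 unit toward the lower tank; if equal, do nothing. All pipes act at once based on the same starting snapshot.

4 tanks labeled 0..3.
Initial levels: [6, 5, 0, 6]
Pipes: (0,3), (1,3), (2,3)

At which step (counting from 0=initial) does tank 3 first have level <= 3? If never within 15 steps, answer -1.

Answer: 5

Derivation:
Step 1: flows [0=3,3->1,3->2] -> levels [6 6 1 4]
Step 2: flows [0->3,1->3,3->2] -> levels [5 5 2 5]
Step 3: flows [0=3,1=3,3->2] -> levels [5 5 3 4]
Step 4: flows [0->3,1->3,3->2] -> levels [4 4 4 5]
Step 5: flows [3->0,3->1,3->2] -> levels [5 5 5 2]
Tank 3 first reaches <=3 at step 5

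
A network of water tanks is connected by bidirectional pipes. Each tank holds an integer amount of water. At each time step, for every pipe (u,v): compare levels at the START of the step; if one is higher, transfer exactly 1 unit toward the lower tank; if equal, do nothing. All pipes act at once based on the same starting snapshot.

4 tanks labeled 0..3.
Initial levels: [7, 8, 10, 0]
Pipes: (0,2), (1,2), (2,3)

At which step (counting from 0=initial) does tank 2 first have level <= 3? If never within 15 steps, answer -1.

Answer: -1

Derivation:
Step 1: flows [2->0,2->1,2->3] -> levels [8 9 7 1]
Step 2: flows [0->2,1->2,2->3] -> levels [7 8 8 2]
Step 3: flows [2->0,1=2,2->3] -> levels [8 8 6 3]
Step 4: flows [0->2,1->2,2->3] -> levels [7 7 7 4]
Step 5: flows [0=2,1=2,2->3] -> levels [7 7 6 5]
Step 6: flows [0->2,1->2,2->3] -> levels [6 6 7 6]
Step 7: flows [2->0,2->1,2->3] -> levels [7 7 4 7]
Step 8: flows [0->2,1->2,3->2] -> levels [6 6 7 6]
  -> period-2 cycle (repeats step 6); tank 2 never drops to <=3
Tank 2 never reaches <=3 within 15 steps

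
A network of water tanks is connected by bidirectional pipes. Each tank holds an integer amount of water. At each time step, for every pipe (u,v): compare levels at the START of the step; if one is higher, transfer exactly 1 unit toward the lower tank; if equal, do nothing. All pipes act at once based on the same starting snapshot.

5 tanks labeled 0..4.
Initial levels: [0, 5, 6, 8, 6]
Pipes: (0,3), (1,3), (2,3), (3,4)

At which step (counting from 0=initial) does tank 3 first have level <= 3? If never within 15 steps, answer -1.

Answer: 5

Derivation:
Step 1: flows [3->0,3->1,3->2,3->4] -> levels [1 6 7 4 7]
Step 2: flows [3->0,1->3,2->3,4->3] -> levels [2 5 6 6 6]
Step 3: flows [3->0,3->1,2=3,3=4] -> levels [3 6 6 4 6]
Step 4: flows [3->0,1->3,2->3,4->3] -> levels [4 5 5 6 5]
Step 5: flows [3->0,3->1,3->2,3->4] -> levels [5 6 6 2 6]
Tank 3 first reaches <=3 at step 5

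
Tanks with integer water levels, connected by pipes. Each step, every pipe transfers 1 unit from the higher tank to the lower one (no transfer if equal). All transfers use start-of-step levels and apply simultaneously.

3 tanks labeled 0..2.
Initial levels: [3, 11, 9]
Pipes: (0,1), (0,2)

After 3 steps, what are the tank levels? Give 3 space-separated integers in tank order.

Step 1: flows [1->0,2->0] -> levels [5 10 8]
Step 2: flows [1->0,2->0] -> levels [7 9 7]
Step 3: flows [1->0,0=2] -> levels [8 8 7]

Answer: 8 8 7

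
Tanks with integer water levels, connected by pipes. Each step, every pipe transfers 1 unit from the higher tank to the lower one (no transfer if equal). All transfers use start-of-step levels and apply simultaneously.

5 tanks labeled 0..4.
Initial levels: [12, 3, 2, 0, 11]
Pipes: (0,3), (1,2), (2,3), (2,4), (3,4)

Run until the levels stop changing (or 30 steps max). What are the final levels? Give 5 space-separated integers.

Answer: 7 6 5 4 6

Derivation:
Step 1: flows [0->3,1->2,2->3,4->2,4->3] -> levels [11 2 3 3 9]
Step 2: flows [0->3,2->1,2=3,4->2,4->3] -> levels [10 3 3 5 7]
Step 3: flows [0->3,1=2,3->2,4->2,4->3] -> levels [9 3 5 6 5]
Step 4: flows [0->3,2->1,3->2,2=4,3->4] -> levels [8 4 5 5 6]
Step 5: flows [0->3,2->1,2=3,4->2,4->3] -> levels [7 5 5 7 4]
Step 6: flows [0=3,1=2,3->2,2->4,3->4] -> levels [7 5 5 5 6]
Step 7: flows [0->3,1=2,2=3,4->2,4->3] -> levels [6 5 6 7 4]
Step 8: flows [3->0,2->1,3->2,2->4,3->4] -> levels [7 6 5 4 6]
Step 9: flows [0->3,1->2,2->3,4->2,4->3] -> levels [6 5 6 7 4]
  -> period-2 cycle: step 9 state = step 7 state; never stabilizes
  -> state at step 30: (30-7) mod 2 = 1, same as step 8 -> [7 6 5 4 6]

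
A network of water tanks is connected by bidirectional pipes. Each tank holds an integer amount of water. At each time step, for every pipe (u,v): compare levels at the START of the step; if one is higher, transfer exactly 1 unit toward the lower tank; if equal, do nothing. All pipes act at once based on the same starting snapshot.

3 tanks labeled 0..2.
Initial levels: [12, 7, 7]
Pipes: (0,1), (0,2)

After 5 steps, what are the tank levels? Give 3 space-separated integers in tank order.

Answer: 10 8 8

Derivation:
Step 1: flows [0->1,0->2] -> levels [10 8 8]
Step 2: flows [0->1,0->2] -> levels [8 9 9]
Step 3: flows [1->0,2->0] -> levels [10 8 8]
  -> period-2 cycle: step 3 state = step 1 state
  -> state at step 5: (5-1) mod 2 = 0, same as step 1 -> [10 8 8]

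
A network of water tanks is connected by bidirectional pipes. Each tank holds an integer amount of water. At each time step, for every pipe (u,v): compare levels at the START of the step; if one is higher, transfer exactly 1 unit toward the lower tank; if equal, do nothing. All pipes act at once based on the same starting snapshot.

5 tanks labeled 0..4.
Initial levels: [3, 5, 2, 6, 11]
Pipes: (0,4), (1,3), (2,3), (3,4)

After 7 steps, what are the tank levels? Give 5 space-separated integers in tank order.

Answer: 5 6 6 4 6

Derivation:
Step 1: flows [4->0,3->1,3->2,4->3] -> levels [4 6 3 5 9]
Step 2: flows [4->0,1->3,3->2,4->3] -> levels [5 5 4 6 7]
Step 3: flows [4->0,3->1,3->2,4->3] -> levels [6 6 5 5 5]
Step 4: flows [0->4,1->3,2=3,3=4] -> levels [5 5 5 6 6]
Step 5: flows [4->0,3->1,3->2,3=4] -> levels [6 6 6 4 5]
Step 6: flows [0->4,1->3,2->3,4->3] -> levels [5 5 5 7 5]
Step 7: flows [0=4,3->1,3->2,3->4] -> levels [5 6 6 4 6]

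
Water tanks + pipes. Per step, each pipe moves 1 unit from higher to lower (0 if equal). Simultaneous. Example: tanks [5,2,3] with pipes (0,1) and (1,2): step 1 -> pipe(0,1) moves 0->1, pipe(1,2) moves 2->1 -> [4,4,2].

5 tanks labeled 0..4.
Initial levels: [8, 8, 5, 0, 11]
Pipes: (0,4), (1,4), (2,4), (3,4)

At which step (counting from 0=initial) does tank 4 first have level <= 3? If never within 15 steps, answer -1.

Answer: -1

Derivation:
Step 1: flows [4->0,4->1,4->2,4->3] -> levels [9 9 6 1 7]
Step 2: flows [0->4,1->4,4->2,4->3] -> levels [8 8 7 2 7]
Step 3: flows [0->4,1->4,2=4,4->3] -> levels [7 7 7 3 8]
Step 4: flows [4->0,4->1,4->2,4->3] -> levels [8 8 8 4 4]
Step 5: flows [0->4,1->4,2->4,3=4] -> levels [7 7 7 4 7]
Step 6: flows [0=4,1=4,2=4,4->3] -> levels [7 7 7 5 6]
Step 7: flows [0->4,1->4,2->4,4->3] -> levels [6 6 6 6 8]
Step 8: flows [4->0,4->1,4->2,4->3] -> levels [7 7 7 7 4]
Step 9: flows [0->4,1->4,2->4,3->4] -> levels [6 6 6 6 8]
  -> period-2 cycle (repeats step 7); tank 4 never drops to <=3
Tank 4 never reaches <=3 within 15 steps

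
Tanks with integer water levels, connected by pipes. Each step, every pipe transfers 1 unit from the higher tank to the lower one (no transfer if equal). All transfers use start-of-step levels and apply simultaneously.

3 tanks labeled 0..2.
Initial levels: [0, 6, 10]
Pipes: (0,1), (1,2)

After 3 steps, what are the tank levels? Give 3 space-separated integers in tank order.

Step 1: flows [1->0,2->1] -> levels [1 6 9]
Step 2: flows [1->0,2->1] -> levels [2 6 8]
Step 3: flows [1->0,2->1] -> levels [3 6 7]

Answer: 3 6 7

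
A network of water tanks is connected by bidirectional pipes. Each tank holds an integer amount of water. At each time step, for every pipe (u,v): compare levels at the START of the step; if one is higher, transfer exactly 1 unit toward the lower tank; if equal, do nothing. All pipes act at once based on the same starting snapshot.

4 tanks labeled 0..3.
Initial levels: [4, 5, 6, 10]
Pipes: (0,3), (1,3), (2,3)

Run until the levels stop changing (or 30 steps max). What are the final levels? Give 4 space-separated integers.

Step 1: flows [3->0,3->1,3->2] -> levels [5 6 7 7]
Step 2: flows [3->0,3->1,2=3] -> levels [6 7 7 5]
Step 3: flows [0->3,1->3,2->3] -> levels [5 6 6 8]
Step 4: flows [3->0,3->1,3->2] -> levels [6 7 7 5]
  -> period-2 cycle: step 4 state = step 2 state; never stabilizes
  -> state at step 30: (30-2) mod 2 = 0, same as step 2 -> [6 7 7 5]

Answer: 6 7 7 5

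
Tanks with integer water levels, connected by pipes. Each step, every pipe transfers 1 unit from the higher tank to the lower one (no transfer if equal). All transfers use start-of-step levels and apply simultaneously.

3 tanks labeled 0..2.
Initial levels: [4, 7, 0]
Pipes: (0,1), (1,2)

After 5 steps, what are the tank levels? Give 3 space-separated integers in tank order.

Answer: 3 5 3

Derivation:
Step 1: flows [1->0,1->2] -> levels [5 5 1]
Step 2: flows [0=1,1->2] -> levels [5 4 2]
Step 3: flows [0->1,1->2] -> levels [4 4 3]
Step 4: flows [0=1,1->2] -> levels [4 3 4]
Step 5: flows [0->1,2->1] -> levels [3 5 3]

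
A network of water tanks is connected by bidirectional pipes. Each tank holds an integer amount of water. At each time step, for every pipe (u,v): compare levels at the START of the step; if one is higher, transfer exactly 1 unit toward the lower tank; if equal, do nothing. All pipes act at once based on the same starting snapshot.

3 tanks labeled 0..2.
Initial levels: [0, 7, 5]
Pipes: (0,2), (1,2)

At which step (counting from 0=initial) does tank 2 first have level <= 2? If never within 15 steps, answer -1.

Step 1: flows [2->0,1->2] -> levels [1 6 5]
Step 2: flows [2->0,1->2] -> levels [2 5 5]
Step 3: flows [2->0,1=2] -> levels [3 5 4]
Step 4: flows [2->0,1->2] -> levels [4 4 4]
Step 5: flows [0=2,1=2] -> levels [4 4 4]
  -> stable; tank 2 stays at 4 > 2
Tank 2 never reaches <=2 within 15 steps

Answer: -1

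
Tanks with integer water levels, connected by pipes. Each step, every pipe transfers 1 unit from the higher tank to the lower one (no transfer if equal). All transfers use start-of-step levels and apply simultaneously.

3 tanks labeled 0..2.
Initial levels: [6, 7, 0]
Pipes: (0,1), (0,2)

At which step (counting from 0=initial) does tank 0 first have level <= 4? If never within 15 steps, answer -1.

Answer: 4

Derivation:
Step 1: flows [1->0,0->2] -> levels [6 6 1]
Step 2: flows [0=1,0->2] -> levels [5 6 2]
Step 3: flows [1->0,0->2] -> levels [5 5 3]
Step 4: flows [0=1,0->2] -> levels [4 5 4]
Tank 0 first reaches <=4 at step 4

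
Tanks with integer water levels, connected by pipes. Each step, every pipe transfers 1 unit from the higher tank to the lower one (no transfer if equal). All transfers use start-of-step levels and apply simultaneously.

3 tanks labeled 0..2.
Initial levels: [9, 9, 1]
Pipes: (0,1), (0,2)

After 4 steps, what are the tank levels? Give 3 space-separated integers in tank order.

Step 1: flows [0=1,0->2] -> levels [8 9 2]
Step 2: flows [1->0,0->2] -> levels [8 8 3]
Step 3: flows [0=1,0->2] -> levels [7 8 4]
Step 4: flows [1->0,0->2] -> levels [7 7 5]

Answer: 7 7 5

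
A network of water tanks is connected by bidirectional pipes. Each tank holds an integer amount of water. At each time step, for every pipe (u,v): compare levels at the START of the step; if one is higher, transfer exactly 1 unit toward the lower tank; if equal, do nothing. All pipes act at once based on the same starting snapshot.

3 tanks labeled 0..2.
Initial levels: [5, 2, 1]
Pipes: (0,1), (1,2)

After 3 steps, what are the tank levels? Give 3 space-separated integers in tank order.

Answer: 3 2 3

Derivation:
Step 1: flows [0->1,1->2] -> levels [4 2 2]
Step 2: flows [0->1,1=2] -> levels [3 3 2]
Step 3: flows [0=1,1->2] -> levels [3 2 3]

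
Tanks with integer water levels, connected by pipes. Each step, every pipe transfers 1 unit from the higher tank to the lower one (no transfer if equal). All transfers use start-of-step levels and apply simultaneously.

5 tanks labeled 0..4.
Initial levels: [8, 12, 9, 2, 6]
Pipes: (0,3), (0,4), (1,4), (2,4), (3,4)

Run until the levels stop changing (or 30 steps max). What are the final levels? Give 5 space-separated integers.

Answer: 7 7 7 7 9

Derivation:
Step 1: flows [0->3,0->4,1->4,2->4,4->3] -> levels [6 11 8 4 8]
Step 2: flows [0->3,4->0,1->4,2=4,4->3] -> levels [6 10 8 6 7]
Step 3: flows [0=3,4->0,1->4,2->4,4->3] -> levels [7 9 7 7 7]
Step 4: flows [0=3,0=4,1->4,2=4,3=4] -> levels [7 8 7 7 8]
Step 5: flows [0=3,4->0,1=4,4->2,4->3] -> levels [8 8 8 8 5]
Step 6: flows [0=3,0->4,1->4,2->4,3->4] -> levels [7 7 7 7 9]
Step 7: flows [0=3,4->0,4->1,4->2,4->3] -> levels [8 8 8 8 5]
  -> period-2 cycle: step 7 state = step 5 state; never stabilizes
  -> state at step 30: (30-5) mod 2 = 1, same as step 6 -> [7 7 7 7 9]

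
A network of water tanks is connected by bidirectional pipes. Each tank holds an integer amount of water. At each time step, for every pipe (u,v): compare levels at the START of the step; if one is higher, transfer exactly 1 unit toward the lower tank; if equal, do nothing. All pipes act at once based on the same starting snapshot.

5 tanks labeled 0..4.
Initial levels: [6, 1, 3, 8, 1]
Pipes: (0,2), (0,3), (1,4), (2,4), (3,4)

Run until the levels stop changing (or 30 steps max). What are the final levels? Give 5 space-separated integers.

Answer: 2 4 5 5 3

Derivation:
Step 1: flows [0->2,3->0,1=4,2->4,3->4] -> levels [6 1 3 6 3]
Step 2: flows [0->2,0=3,4->1,2=4,3->4] -> levels [5 2 4 5 3]
Step 3: flows [0->2,0=3,4->1,2->4,3->4] -> levels [4 3 4 4 4]
Step 4: flows [0=2,0=3,4->1,2=4,3=4] -> levels [4 4 4 4 3]
Step 5: flows [0=2,0=3,1->4,2->4,3->4] -> levels [4 3 3 3 6]
Step 6: flows [0->2,0->3,4->1,4->2,4->3] -> levels [2 4 5 5 3]
Step 7: flows [2->0,3->0,1->4,2->4,3->4] -> levels [4 3 3 3 6]
  -> period-2 cycle: step 7 state = step 5 state; never stabilizes
  -> state at step 30: (30-5) mod 2 = 1, same as step 6 -> [2 4 5 5 3]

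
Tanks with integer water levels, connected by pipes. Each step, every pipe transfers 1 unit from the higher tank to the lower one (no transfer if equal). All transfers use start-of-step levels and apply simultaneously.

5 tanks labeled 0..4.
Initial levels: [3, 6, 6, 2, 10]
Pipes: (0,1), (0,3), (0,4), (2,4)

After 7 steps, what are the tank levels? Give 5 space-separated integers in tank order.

Answer: 4 5 6 5 7

Derivation:
Step 1: flows [1->0,0->3,4->0,4->2] -> levels [4 5 7 3 8]
Step 2: flows [1->0,0->3,4->0,4->2] -> levels [5 4 8 4 6]
Step 3: flows [0->1,0->3,4->0,2->4] -> levels [4 5 7 5 6]
Step 4: flows [1->0,3->0,4->0,2->4] -> levels [7 4 6 4 6]
Step 5: flows [0->1,0->3,0->4,2=4] -> levels [4 5 6 5 7]
Step 6: flows [1->0,3->0,4->0,4->2] -> levels [7 4 7 4 5]
Step 7: flows [0->1,0->3,0->4,2->4] -> levels [4 5 6 5 7]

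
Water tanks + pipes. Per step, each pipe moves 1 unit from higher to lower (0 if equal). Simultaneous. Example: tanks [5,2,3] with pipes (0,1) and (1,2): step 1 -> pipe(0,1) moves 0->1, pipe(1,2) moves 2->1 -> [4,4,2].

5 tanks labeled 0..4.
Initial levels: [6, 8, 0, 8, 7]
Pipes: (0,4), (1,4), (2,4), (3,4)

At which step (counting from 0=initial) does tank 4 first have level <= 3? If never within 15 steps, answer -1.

Answer: 6

Derivation:
Step 1: flows [4->0,1->4,4->2,3->4] -> levels [7 7 1 7 7]
Step 2: flows [0=4,1=4,4->2,3=4] -> levels [7 7 2 7 6]
Step 3: flows [0->4,1->4,4->2,3->4] -> levels [6 6 3 6 8]
Step 4: flows [4->0,4->1,4->2,4->3] -> levels [7 7 4 7 4]
Step 5: flows [0->4,1->4,2=4,3->4] -> levels [6 6 4 6 7]
Step 6: flows [4->0,4->1,4->2,4->3] -> levels [7 7 5 7 3]
Tank 4 first reaches <=3 at step 6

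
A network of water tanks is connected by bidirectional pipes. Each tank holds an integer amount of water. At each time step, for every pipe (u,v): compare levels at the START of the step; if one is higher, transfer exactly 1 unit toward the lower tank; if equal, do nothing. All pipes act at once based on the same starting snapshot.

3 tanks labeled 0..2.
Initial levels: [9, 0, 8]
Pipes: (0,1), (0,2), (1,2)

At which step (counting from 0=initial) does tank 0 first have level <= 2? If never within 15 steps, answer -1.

Answer: -1

Derivation:
Step 1: flows [0->1,0->2,2->1] -> levels [7 2 8]
Step 2: flows [0->1,2->0,2->1] -> levels [7 4 6]
Step 3: flows [0->1,0->2,2->1] -> levels [5 6 6]
Step 4: flows [1->0,2->0,1=2] -> levels [7 5 5]
Step 5: flows [0->1,0->2,1=2] -> levels [5 6 6]
  -> period-2 cycle (repeats step 3); tank 0 never drops to <=2
Tank 0 never reaches <=2 within 15 steps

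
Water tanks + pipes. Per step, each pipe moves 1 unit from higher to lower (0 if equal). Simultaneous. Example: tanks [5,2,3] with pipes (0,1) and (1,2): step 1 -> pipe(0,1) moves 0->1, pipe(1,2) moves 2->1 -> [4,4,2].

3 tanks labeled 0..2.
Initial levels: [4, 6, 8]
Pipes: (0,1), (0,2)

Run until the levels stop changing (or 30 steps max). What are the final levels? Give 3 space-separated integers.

Answer: 6 6 6

Derivation:
Step 1: flows [1->0,2->0] -> levels [6 5 7]
Step 2: flows [0->1,2->0] -> levels [6 6 6]
Step 3: flows [0=1,0=2] -> levels [6 6 6]
  -> stable (no change)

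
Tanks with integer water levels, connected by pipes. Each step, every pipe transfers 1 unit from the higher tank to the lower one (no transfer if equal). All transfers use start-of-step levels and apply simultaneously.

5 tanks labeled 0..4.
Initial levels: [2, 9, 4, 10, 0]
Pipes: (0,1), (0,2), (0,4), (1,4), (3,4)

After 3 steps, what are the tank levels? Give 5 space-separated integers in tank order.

Answer: 5 4 4 7 5

Derivation:
Step 1: flows [1->0,2->0,0->4,1->4,3->4] -> levels [3 7 3 9 3]
Step 2: flows [1->0,0=2,0=4,1->4,3->4] -> levels [4 5 3 8 5]
Step 3: flows [1->0,0->2,4->0,1=4,3->4] -> levels [5 4 4 7 5]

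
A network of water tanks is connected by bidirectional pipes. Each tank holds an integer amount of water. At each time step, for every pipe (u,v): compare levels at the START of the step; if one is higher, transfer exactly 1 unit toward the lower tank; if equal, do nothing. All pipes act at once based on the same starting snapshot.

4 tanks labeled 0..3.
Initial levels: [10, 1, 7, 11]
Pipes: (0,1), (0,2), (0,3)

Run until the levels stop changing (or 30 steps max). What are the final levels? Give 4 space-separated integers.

Step 1: flows [0->1,0->2,3->0] -> levels [9 2 8 10]
Step 2: flows [0->1,0->2,3->0] -> levels [8 3 9 9]
Step 3: flows [0->1,2->0,3->0] -> levels [9 4 8 8]
Step 4: flows [0->1,0->2,0->3] -> levels [6 5 9 9]
Step 5: flows [0->1,2->0,3->0] -> levels [7 6 8 8]
Step 6: flows [0->1,2->0,3->0] -> levels [8 7 7 7]
Step 7: flows [0->1,0->2,0->3] -> levels [5 8 8 8]
Step 8: flows [1->0,2->0,3->0] -> levels [8 7 7 7]
  -> period-2 cycle: step 8 state = step 6 state; never stabilizes
  -> state at step 30: (30-6) mod 2 = 0, same as step 6 -> [8 7 7 7]

Answer: 8 7 7 7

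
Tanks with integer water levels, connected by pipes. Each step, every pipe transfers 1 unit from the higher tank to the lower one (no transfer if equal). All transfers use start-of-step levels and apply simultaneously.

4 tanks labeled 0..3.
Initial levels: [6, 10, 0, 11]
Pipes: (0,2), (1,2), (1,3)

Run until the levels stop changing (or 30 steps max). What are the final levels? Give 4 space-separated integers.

Step 1: flows [0->2,1->2,3->1] -> levels [5 10 2 10]
Step 2: flows [0->2,1->2,1=3] -> levels [4 9 4 10]
Step 3: flows [0=2,1->2,3->1] -> levels [4 9 5 9]
Step 4: flows [2->0,1->2,1=3] -> levels [5 8 5 9]
Step 5: flows [0=2,1->2,3->1] -> levels [5 8 6 8]
Step 6: flows [2->0,1->2,1=3] -> levels [6 7 6 8]
Step 7: flows [0=2,1->2,3->1] -> levels [6 7 7 7]
Step 8: flows [2->0,1=2,1=3] -> levels [7 7 6 7]
Step 9: flows [0->2,1->2,1=3] -> levels [6 6 8 7]
Step 10: flows [2->0,2->1,3->1] -> levels [7 8 6 6]
Step 11: flows [0->2,1->2,1->3] -> levels [6 6 8 7]
  -> period-2 cycle: step 11 state = step 9 state; never stabilizes
  -> state at step 30: (30-9) mod 2 = 1, same as step 10 -> [7 8 6 6]

Answer: 7 8 6 6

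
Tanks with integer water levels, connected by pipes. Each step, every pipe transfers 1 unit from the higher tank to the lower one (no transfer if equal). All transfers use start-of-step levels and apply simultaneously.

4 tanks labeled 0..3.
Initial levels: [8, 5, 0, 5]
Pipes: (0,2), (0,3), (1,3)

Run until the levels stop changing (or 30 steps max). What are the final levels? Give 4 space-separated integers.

Answer: 5 5 4 4

Derivation:
Step 1: flows [0->2,0->3,1=3] -> levels [6 5 1 6]
Step 2: flows [0->2,0=3,3->1] -> levels [5 6 2 5]
Step 3: flows [0->2,0=3,1->3] -> levels [4 5 3 6]
Step 4: flows [0->2,3->0,3->1] -> levels [4 6 4 4]
Step 5: flows [0=2,0=3,1->3] -> levels [4 5 4 5]
Step 6: flows [0=2,3->0,1=3] -> levels [5 5 4 4]
Step 7: flows [0->2,0->3,1->3] -> levels [3 4 5 6]
Step 8: flows [2->0,3->0,3->1] -> levels [5 5 4 4]
  -> period-2 cycle: step 8 state = step 6 state; never stabilizes
  -> state at step 30: (30-6) mod 2 = 0, same as step 6 -> [5 5 4 4]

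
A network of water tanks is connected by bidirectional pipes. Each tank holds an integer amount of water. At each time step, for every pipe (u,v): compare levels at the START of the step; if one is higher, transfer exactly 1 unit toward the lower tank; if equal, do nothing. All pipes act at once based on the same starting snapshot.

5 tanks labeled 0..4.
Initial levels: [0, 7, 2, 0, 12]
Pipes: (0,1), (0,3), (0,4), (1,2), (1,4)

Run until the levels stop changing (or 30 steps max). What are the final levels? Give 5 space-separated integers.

Answer: 4 6 4 4 3

Derivation:
Step 1: flows [1->0,0=3,4->0,1->2,4->1] -> levels [2 6 3 0 10]
Step 2: flows [1->0,0->3,4->0,1->2,4->1] -> levels [3 5 4 1 8]
Step 3: flows [1->0,0->3,4->0,1->2,4->1] -> levels [4 4 5 2 6]
Step 4: flows [0=1,0->3,4->0,2->1,4->1] -> levels [4 6 4 3 4]
Step 5: flows [1->0,0->3,0=4,1->2,1->4] -> levels [4 3 5 4 5]
Step 6: flows [0->1,0=3,4->0,2->1,4->1] -> levels [4 6 4 4 3]
Step 7: flows [1->0,0=3,0->4,1->2,1->4] -> levels [4 3 5 4 5]
  -> period-2 cycle: step 7 state = step 5 state; never stabilizes
  -> state at step 30: (30-5) mod 2 = 1, same as step 6 -> [4 6 4 4 3]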